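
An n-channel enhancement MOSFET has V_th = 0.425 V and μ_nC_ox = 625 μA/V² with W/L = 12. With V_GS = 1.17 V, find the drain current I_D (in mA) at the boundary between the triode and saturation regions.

At the boundary V_DS = V_ov = V_GS − V_th = 1.17 − 0.425 = 0.745 V.
k_n = μ_nC_ox · (W/L) = 7.5 mA/V².
I_D = ½ k_n V_ov² = 0.5 × 7.5 × 0.745² = 2.08 mA.

I_D = 2.08 mA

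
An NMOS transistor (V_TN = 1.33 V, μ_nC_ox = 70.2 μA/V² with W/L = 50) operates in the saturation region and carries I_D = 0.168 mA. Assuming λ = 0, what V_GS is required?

k_n = μ_nC_ox · (W/L) = 3.51 mA/V².
In saturation I_D = ½ k_n (V_GS − V_TN)², so V_GS − V_TN = √(2 I_D / k_n) = √(2 × 0.168 / 3.51) = 0.309 V.
V_GS = 1.33 + 0.309 = 1.64 V.

V_GS = 1.64 V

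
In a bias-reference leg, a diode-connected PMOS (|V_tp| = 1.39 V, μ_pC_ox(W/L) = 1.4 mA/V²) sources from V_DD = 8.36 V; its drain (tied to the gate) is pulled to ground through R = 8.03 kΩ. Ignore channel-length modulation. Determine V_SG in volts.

V_SG = 2.42 V

With gate tied to drain, V_SG = V_SD ≥ V_SG − |V_tp|, so the device is in saturation.
KCL at the drain: ½ k_p (V_SG − |V_tp|)² = (V_DD − V_SG)/R.
Let x = V_SG − 1.39. Then 5.62 x² + x − 6.97 = 0, giving x = 1.03 V (positive root), so V_SG = 2.42 V.
I_D = (V_DD − V_SG)/R = (8.36 − 2.42) / 8.03 = 0.74 mA.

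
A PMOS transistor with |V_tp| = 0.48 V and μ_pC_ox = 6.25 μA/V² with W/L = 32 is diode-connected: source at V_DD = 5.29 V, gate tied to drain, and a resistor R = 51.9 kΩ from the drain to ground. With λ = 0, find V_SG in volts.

With gate tied to drain, V_SG = V_SD ≥ V_SG − |V_tp|, so the device is in saturation.
k_p = μ_pC_ox · (W/L) = 0.2 mA/V².
KCL at the drain: ½ k_p (V_SG − |V_tp|)² = (V_DD − V_SG)/R.
Let x = V_SG − 0.48. Then 5.19 x² + x − 4.81 = 0, giving x = 0.871 V (positive root), so V_SG = 1.35 V.
I_D = (V_DD − V_SG)/R = (5.29 − 1.35) / 51.9 = 0.0759 mA.

V_SG = 1.35 V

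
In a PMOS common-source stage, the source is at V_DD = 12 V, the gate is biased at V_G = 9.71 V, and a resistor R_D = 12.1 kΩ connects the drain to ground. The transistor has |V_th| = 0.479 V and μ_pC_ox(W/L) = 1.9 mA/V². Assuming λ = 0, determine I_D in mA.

V_SG = V_DD − V_G = 12 − 9.71 = 2.29 V, so V_ov = 2.29 − 0.479 = 1.81 V.
Assume saturation: I_D = ½ k_p V_ov² = 0.5 × 1.9 × 1.81² = 3.12 mA, giving V_SD = V_DD − I_D R_D = 12 − 3.12 × 12.1 = -25.7 V.
But -25.7 V < V_ov = 1.81 V, so the device is actually in triode.
In triode I_D = k_p[V_ov V_SD − ½ V_SD²] and I_D = (V_DD − V_SD)/R_D. Equating: 11.5 V_SD² − 42.63 V_SD + 12 = 0, giving V_SD = 0.307 V (the root below V_ov).
I_D = (12 − 0.307) / 12.1 = 0.966 mA.

I_D = 0.966 mA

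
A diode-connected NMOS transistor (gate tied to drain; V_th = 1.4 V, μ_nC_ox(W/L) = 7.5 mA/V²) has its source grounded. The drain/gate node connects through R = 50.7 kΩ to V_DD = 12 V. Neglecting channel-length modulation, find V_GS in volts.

With gate tied to drain, V_GS = V_DS ≥ V_GS − V_th, so the device is in saturation.
KCL at the drain: ½ k_n (V_GS − V_th)² = (V_DD − V_GS)/R.
Let x = V_GS − 1.4. Then 190 x² + x − 10.6 = 0, giving x = 0.234 V (positive root), so V_GS = 1.63 V.
I_D = (V_DD − V_GS)/R = (12 − 1.63) / 50.7 = 0.204 mA.

V_GS = 1.63 V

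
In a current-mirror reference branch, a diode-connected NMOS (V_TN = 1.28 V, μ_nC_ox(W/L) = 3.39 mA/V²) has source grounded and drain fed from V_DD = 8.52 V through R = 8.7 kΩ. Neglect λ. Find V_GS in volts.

V_GS = 1.95 V

With gate tied to drain, V_GS = V_DS ≥ V_GS − V_TN, so the device is in saturation.
KCL at the drain: ½ k_n (V_GS − V_TN)² = (V_DD − V_GS)/R.
Let x = V_GS − 1.28. Then 14.7 x² + x − 7.24 = 0, giving x = 0.668 V (positive root), so V_GS = 1.95 V.
I_D = (V_DD − V_GS)/R = (8.52 − 1.95) / 8.7 = 0.755 mA.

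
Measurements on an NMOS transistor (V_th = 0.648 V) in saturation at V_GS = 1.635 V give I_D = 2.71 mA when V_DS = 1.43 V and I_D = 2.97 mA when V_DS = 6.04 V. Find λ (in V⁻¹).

λ = 0.0214 V⁻¹

With V_GS fixed, I_D ∝ (1 + λ V_DS) in saturation, so I_D2/I_D1 = (1 + λ V_DS2)/(1 + λ V_DS1).
2.97/2.71 = 1.096 = (1 + 6.04 λ)/(1 + 1.43 λ).
Solving: λ (I_D1 V_DS2 − I_D2 V_DS1) = I_D2 − I_D1, so λ = (2.97 − 2.71) / (2.71 × 6.04 − 2.97 × 1.43) = 0.26 / 12.1 = 0.0214 V⁻¹.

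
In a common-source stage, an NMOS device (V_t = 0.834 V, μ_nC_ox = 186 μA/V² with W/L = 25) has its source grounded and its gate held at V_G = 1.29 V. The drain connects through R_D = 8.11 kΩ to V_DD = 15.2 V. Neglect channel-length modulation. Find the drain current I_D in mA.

V_GS = V_G = 1.29 V, so V_ov = 1.29 − 0.834 = 0.456 V.
k_n = μ_nC_ox · (W/L) = 4.65 mA/V².
Assume saturation: I_D = ½ k_n V_ov² = 0.5 × 4.65 × 0.456² = 0.483 mA, giving V_DS = V_DD − I_D R_D = 15.2 − 0.483 × 8.11 = 11.3 V.
V_DS = 11.3 V ≥ V_ov = 0.456 V, confirming saturation.

I_D = 0.483 mA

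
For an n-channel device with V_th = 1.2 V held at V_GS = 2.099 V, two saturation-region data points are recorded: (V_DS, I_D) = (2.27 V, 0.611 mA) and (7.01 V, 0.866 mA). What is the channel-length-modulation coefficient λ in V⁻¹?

With V_GS fixed, I_D ∝ (1 + λ V_DS) in saturation, so I_D2/I_D1 = (1 + λ V_DS2)/(1 + λ V_DS1).
0.866/0.611 = 1.417 = (1 + 7.01 λ)/(1 + 2.27 λ).
Solving: λ (I_D1 V_DS2 − I_D2 V_DS1) = I_D2 − I_D1, so λ = (0.866 − 0.611) / (0.611 × 7.01 − 0.866 × 2.27) = 0.255 / 2.32 = 0.11 V⁻¹.

λ = 0.110 V⁻¹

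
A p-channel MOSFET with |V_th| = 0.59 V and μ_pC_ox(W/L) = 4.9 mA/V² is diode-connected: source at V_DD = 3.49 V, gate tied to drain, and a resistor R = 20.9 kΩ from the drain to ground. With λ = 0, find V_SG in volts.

With gate tied to drain, V_SG = V_SD ≥ V_SG − |V_th|, so the device is in saturation.
KCL at the drain: ½ k_p (V_SG − |V_th|)² = (V_DD − V_SG)/R.
Let x = V_SG − 0.59. Then 51.2 x² + x − 2.9 = 0, giving x = 0.228 V (positive root), so V_SG = 0.818 V.
I_D = (V_DD − V_SG)/R = (3.49 − 0.818) / 20.9 = 0.128 mA.

V_SG = 0.818 V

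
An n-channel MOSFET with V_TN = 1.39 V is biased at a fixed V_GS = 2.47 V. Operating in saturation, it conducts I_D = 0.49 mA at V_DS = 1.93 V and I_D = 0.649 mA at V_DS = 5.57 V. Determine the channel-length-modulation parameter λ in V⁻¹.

With V_GS fixed, I_D ∝ (1 + λ V_DS) in saturation, so I_D2/I_D1 = (1 + λ V_DS2)/(1 + λ V_DS1).
0.649/0.49 = 1.324 = (1 + 5.57 λ)/(1 + 1.93 λ).
Solving: λ (I_D1 V_DS2 − I_D2 V_DS1) = I_D2 − I_D1, so λ = (0.649 − 0.49) / (0.49 × 5.57 − 0.649 × 1.93) = 0.159 / 1.48 = 0.108 V⁻¹.

λ = 0.108 V⁻¹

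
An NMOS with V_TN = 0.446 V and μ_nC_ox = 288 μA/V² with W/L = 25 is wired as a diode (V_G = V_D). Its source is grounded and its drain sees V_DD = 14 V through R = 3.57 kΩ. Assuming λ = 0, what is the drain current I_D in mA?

With gate tied to drain, V_GS = V_DS ≥ V_GS − V_TN, so the device is in saturation.
k_n = μ_nC_ox · (W/L) = 7.2 mA/V².
KCL at the drain: ½ k_n (V_GS − V_TN)² = (V_DD − V_GS)/R.
Let x = V_GS − 0.446. Then 12.9 x² + x − 13.55 = 0, giving x = 0.989 V (positive root), so V_GS = 1.43 V.
I_D = (V_DD − V_GS)/R = (14 − 1.43) / 3.57 = 3.52 mA.

I_D = 3.52 mA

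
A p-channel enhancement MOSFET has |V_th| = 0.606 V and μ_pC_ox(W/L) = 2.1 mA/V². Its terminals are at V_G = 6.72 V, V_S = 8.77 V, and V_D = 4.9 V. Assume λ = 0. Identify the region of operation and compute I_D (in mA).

Saturation; I_D = 2.19 mA

V_SG = V_S − V_G = 8.77 − 6.72 = 2.05 V; V_SD = V_S − V_D = 8.77 − 4.9 = 3.87 V.
V_ov = V_SG − |V_th| = 2.05 − 0.606 = 1.44 V.
Since V_SD = 3.87 V ≥ V_ov = 1.44 V, the device is in saturation.
I_D = ½ k_p V_ov² = 0.5 × 2.1 × 1.44² = 2.19 mA.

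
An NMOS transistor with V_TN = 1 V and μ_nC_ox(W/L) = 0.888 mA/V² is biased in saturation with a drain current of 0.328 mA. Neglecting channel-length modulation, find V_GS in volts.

In saturation I_D = ½ k_n (V_GS − V_TN)², so V_GS − V_TN = √(2 I_D / k_n) = √(2 × 0.328 / 0.888) = 0.859 V.
V_GS = 1 + 0.859 = 1.86 V.

V_GS = 1.86 V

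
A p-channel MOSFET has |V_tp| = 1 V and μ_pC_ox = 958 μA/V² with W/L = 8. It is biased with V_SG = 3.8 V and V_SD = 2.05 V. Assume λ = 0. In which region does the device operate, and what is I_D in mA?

k_p = μ_pC_ox · (W/L) = 7.664 mA/V².
V_ov = V_SG − |V_tp| = 3.8 − 1 = 2.8 V.
Since V_SD = 2.05 V < V_ov = 2.8 V, the device is in the triode region.
I_D = k_p [V_ov · V_SD − ½ V_SD²] = 7.664 × [2.8 × 2.05 − 0.5 × 2.05²] = 27.9 mA.

Triode; I_D = 27.9 mA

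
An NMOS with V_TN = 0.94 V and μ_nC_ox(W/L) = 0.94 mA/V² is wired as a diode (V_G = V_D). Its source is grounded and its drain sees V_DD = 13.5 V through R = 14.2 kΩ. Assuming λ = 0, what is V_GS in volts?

V_GS = 2.24 V

With gate tied to drain, V_GS = V_DS ≥ V_GS − V_TN, so the device is in saturation.
KCL at the drain: ½ k_n (V_GS − V_TN)² = (V_DD − V_GS)/R.
Let x = V_GS − 0.94. Then 6.67 x² + x − 12.56 = 0, giving x = 1.3 V (positive root), so V_GS = 2.24 V.
I_D = (V_DD − V_GS)/R = (13.5 − 2.24) / 14.2 = 0.793 mA.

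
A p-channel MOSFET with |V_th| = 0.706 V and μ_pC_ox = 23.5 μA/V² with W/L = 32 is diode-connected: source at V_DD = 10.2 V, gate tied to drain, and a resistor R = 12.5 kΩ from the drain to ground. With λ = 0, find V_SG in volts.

With gate tied to drain, V_SG = V_SD ≥ V_SG − |V_th|, so the device is in saturation.
k_p = μ_pC_ox · (W/L) = 0.752 mA/V².
KCL at the drain: ½ k_p (V_SG − |V_th|)² = (V_DD − V_SG)/R.
Let x = V_SG − 0.706. Then 4.7 x² + x − 9.494 = 0, giving x = 1.32 V (positive root), so V_SG = 2.02 V.
I_D = (V_DD − V_SG)/R = (10.2 − 2.02) / 12.5 = 0.654 mA.

V_SG = 2.02 V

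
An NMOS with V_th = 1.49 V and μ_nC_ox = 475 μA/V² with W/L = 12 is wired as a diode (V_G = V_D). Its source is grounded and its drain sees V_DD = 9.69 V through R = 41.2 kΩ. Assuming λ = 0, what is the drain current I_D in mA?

With gate tied to drain, V_GS = V_DS ≥ V_GS − V_th, so the device is in saturation.
k_n = μ_nC_ox · (W/L) = 5.7 mA/V².
KCL at the drain: ½ k_n (V_GS − V_th)² = (V_DD − V_GS)/R.
Let x = V_GS − 1.49. Then 117 x² + x − 8.2 = 0, giving x = 0.26 V (positive root), so V_GS = 1.75 V.
I_D = (V_DD − V_GS)/R = (9.69 − 1.75) / 41.2 = 0.193 mA.

I_D = 0.193 mA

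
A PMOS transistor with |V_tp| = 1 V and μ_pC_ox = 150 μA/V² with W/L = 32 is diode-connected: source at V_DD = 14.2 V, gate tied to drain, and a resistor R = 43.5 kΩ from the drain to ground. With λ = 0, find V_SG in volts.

V_SG = 1.35 V

With gate tied to drain, V_SG = V_SD ≥ V_SG − |V_tp|, so the device is in saturation.
k_p = μ_pC_ox · (W/L) = 4.8 mA/V².
KCL at the drain: ½ k_p (V_SG − |V_tp|)² = (V_DD − V_SG)/R.
Let x = V_SG − 1. Then 104 x² + x − 13.2 = 0, giving x = 0.351 V (positive root), so V_SG = 1.35 V.
I_D = (V_DD − V_SG)/R = (14.2 − 1.35) / 43.5 = 0.295 mA.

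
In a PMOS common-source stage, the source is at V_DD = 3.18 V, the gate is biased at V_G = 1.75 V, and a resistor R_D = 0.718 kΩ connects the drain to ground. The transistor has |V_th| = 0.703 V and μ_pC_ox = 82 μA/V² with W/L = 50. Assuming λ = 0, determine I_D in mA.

I_D = 1.08 mA

V_SG = V_DD − V_G = 3.18 − 1.75 = 1.43 V, so V_ov = 1.43 − 0.703 = 0.727 V.
k_p = μ_pC_ox · (W/L) = 4.1 mA/V².
Assume saturation: I_D = ½ k_p V_ov² = 0.5 × 4.1 × 0.727² = 1.08 mA, giving V_SD = V_DD − I_D R_D = 3.18 − 1.08 × 0.718 = 2.4 V.
V_SD = 2.4 V ≥ V_ov = 0.727 V, confirming saturation.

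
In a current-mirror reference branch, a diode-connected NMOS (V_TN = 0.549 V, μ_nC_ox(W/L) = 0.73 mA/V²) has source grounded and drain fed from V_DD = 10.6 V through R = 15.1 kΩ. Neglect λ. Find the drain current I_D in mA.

I_D = 0.582 mA

With gate tied to drain, V_GS = V_DS ≥ V_GS − V_TN, so the device is in saturation.
KCL at the drain: ½ k_n (V_GS − V_TN)² = (V_DD − V_GS)/R.
Let x = V_GS − 0.549. Then 5.51 x² + x − 10.05 = 0, giving x = 1.26 V (positive root), so V_GS = 1.81 V.
I_D = (V_DD − V_GS)/R = (10.6 − 1.81) / 15.1 = 0.582 mA.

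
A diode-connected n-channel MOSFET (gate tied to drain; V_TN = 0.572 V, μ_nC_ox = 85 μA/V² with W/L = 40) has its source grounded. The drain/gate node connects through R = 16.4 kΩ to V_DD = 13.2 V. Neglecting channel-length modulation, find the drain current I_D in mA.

I_D = 0.730 mA

With gate tied to drain, V_GS = V_DS ≥ V_GS − V_TN, so the device is in saturation.
k_n = μ_nC_ox · (W/L) = 3.4 mA/V².
KCL at the drain: ½ k_n (V_GS − V_TN)² = (V_DD − V_GS)/R.
Let x = V_GS − 0.572. Then 27.9 x² + x − 12.63 = 0, giving x = 0.655 V (positive root), so V_GS = 1.23 V.
I_D = (V_DD − V_GS)/R = (13.2 − 1.23) / 16.4 = 0.73 mA.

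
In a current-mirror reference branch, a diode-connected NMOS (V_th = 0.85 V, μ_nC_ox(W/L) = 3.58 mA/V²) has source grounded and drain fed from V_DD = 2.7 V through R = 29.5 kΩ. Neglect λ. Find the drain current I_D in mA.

With gate tied to drain, V_GS = V_DS ≥ V_GS − V_th, so the device is in saturation.
KCL at the drain: ½ k_n (V_GS − V_th)² = (V_DD − V_GS)/R.
Let x = V_GS − 0.85. Then 52.8 x² + x − 1.85 = 0, giving x = 0.178 V (positive root), so V_GS = 1.03 V.
I_D = (V_DD − V_GS)/R = (2.7 − 1.03) / 29.5 = 0.0567 mA.

I_D = 0.0567 mA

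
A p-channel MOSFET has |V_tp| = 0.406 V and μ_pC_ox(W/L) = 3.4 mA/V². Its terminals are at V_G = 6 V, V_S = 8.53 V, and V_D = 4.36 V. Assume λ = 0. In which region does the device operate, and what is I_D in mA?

Saturation; I_D = 7.67 mA

V_SG = V_S − V_G = 8.53 − 6 = 2.53 V; V_SD = V_S − V_D = 8.53 − 4.36 = 4.17 V.
V_ov = V_SG − |V_tp| = 2.53 − 0.406 = 2.12 V.
Since V_SD = 4.17 V ≥ V_ov = 2.12 V, the device is in saturation.
I_D = ½ k_p V_ov² = 0.5 × 3.4 × 2.12² = 7.67 mA.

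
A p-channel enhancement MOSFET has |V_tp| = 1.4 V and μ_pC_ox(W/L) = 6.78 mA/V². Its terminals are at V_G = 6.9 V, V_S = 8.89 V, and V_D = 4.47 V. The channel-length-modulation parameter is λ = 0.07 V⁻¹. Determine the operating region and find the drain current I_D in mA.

Saturation; I_D = 1.55 mA

V_SG = V_S − V_G = 8.89 − 6.9 = 1.99 V; V_SD = V_S − V_D = 8.89 − 4.47 = 4.42 V.
V_ov = V_SG − |V_tp| = 1.99 − 1.4 = 0.59 V.
Since V_SD = 4.42 V ≥ V_ov = 0.59 V, the device is in saturation.
I_D = ½ k_p V_ov² (1 + λ V_SD) = 0.5 × 6.78 × 0.59² × (1 + 0.07 × 4.42) = 1.55 mA.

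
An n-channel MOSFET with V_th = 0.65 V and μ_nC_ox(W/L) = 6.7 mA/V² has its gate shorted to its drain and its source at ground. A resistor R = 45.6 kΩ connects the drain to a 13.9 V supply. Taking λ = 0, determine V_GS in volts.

V_GS = 0.941 V

With gate tied to drain, V_GS = V_DS ≥ V_GS − V_th, so the device is in saturation.
KCL at the drain: ½ k_n (V_GS − V_th)² = (V_DD − V_GS)/R.
Let x = V_GS − 0.65. Then 153 x² + x − 13.25 = 0, giving x = 0.291 V (positive root), so V_GS = 0.941 V.
I_D = (V_DD − V_GS)/R = (13.9 − 0.941) / 45.6 = 0.284 mA.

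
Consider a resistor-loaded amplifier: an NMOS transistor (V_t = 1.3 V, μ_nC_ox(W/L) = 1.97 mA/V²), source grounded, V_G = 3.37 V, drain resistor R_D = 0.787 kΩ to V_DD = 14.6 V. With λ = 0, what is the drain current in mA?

I_D = 4.22 mA

V_GS = V_G = 3.37 V, so V_ov = 3.37 − 1.3 = 2.07 V.
Assume saturation: I_D = ½ k_n V_ov² = 0.5 × 1.97 × 2.07² = 4.22 mA, giving V_DS = V_DD − I_D R_D = 14.6 − 4.22 × 0.787 = 11.3 V.
V_DS = 11.3 V ≥ V_ov = 2.07 V, confirming saturation.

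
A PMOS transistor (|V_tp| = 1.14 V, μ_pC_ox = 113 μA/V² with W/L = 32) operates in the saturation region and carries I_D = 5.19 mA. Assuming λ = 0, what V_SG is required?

k_p = μ_pC_ox · (W/L) = 3.616 mA/V².
In saturation I_D = ½ k_p (V_SG − |V_tp|)², so V_SG − |V_tp| = √(2 I_D / k_p) = √(2 × 5.19 / 3.616) = 1.69 V.
V_SG = 1.14 + 1.69 = 2.83 V.

V_SG = 2.83 V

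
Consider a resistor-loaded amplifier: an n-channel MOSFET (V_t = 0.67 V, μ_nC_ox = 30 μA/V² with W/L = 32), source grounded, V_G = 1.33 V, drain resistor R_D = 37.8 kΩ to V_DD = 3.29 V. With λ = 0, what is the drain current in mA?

V_GS = V_G = 1.33 V, so V_ov = 1.33 − 0.67 = 0.66 V.
k_n = μ_nC_ox · (W/L) = 0.96 mA/V².
Assume saturation: I_D = ½ k_n V_ov² = 0.5 × 0.96 × 0.66² = 0.209 mA, giving V_DS = V_DD − I_D R_D = 3.29 − 0.209 × 37.8 = -4.61 V.
But -4.61 V < V_ov = 0.66 V, so the device is actually in triode.
In triode I_D = k_n[V_ov V_DS − ½ V_DS²] and I_D = (V_DD − V_DS)/R_D. Equating: 18.1 V_DS² − 24.95 V_DS + 3.29 = 0, giving V_DS = 0.148 V (the root below V_ov).
I_D = (3.29 − 0.148) / 37.8 = 0.0831 mA.

I_D = 0.0831 mA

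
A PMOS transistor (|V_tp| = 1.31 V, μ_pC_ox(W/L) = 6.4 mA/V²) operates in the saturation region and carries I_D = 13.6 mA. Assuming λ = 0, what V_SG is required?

V_SG = 3.37 V

In saturation I_D = ½ k_p (V_SG − |V_tp|)², so V_SG − |V_tp| = √(2 I_D / k_p) = √(2 × 13.6 / 6.4) = 2.06 V.
V_SG = 1.31 + 2.06 = 3.37 V.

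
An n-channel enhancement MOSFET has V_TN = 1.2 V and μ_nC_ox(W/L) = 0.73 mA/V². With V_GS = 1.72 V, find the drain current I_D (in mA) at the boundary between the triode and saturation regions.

I_D = 0.0987 mA

At the boundary V_DS = V_ov = V_GS − V_TN = 1.72 − 1.2 = 0.52 V.
I_D = ½ k_n V_ov² = 0.5 × 0.73 × 0.52² = 0.0987 mA.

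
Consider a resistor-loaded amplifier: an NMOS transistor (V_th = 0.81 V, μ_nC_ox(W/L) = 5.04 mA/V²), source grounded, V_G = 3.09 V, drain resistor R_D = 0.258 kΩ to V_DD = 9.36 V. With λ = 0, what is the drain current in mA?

V_GS = V_G = 3.09 V, so V_ov = 3.09 − 0.81 = 2.28 V.
Assume saturation: I_D = ½ k_n V_ov² = 0.5 × 5.04 × 2.28² = 13.1 mA, giving V_DS = V_DD − I_D R_D = 9.36 − 13.1 × 0.258 = 5.98 V.
V_DS = 5.98 V ≥ V_ov = 2.28 V, confirming saturation.

I_D = 13.1 mA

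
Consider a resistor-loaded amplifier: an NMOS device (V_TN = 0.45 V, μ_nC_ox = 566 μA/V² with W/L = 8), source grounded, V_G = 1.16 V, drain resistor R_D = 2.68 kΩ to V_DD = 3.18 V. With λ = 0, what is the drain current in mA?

I_D = 1.01 mA

V_GS = V_G = 1.16 V, so V_ov = 1.16 − 0.45 = 0.71 V.
k_n = μ_nC_ox · (W/L) = 4.528 mA/V².
Assume saturation: I_D = ½ k_n V_ov² = 0.5 × 4.528 × 0.71² = 1.14 mA, giving V_DS = V_DD − I_D R_D = 3.18 − 1.14 × 2.68 = 0.121 V.
But 0.121 V < V_ov = 0.71 V, so the device is actually in triode.
In triode I_D = k_n[V_ov V_DS − ½ V_DS²] and I_D = (V_DD − V_DS)/R_D. Equating: 6.07 V_DS² − 9.616 V_DS + 3.18 = 0, giving V_DS = 0.47 V (the root below V_ov).
I_D = (3.18 − 0.47) / 2.68 = 1.01 mA.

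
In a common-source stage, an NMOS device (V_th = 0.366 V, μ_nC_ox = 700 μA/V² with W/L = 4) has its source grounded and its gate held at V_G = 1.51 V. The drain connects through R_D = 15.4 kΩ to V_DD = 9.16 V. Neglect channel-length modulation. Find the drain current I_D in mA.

I_D = 0.582 mA

V_GS = V_G = 1.51 V, so V_ov = 1.51 − 0.366 = 1.14 V.
k_n = μ_nC_ox · (W/L) = 2.8 mA/V².
Assume saturation: I_D = ½ k_n V_ov² = 0.5 × 2.8 × 1.14² = 1.83 mA, giving V_DS = V_DD − I_D R_D = 9.16 − 1.83 × 15.4 = -19.1 V.
But -19.1 V < V_ov = 1.14 V, so the device is actually in triode.
In triode I_D = k_n[V_ov V_DS − ½ V_DS²] and I_D = (V_DD − V_DS)/R_D. Equating: 21.6 V_DS² − 50.33 V_DS + 9.16 = 0, giving V_DS = 0.199 V (the root below V_ov).
I_D = (9.16 − 0.199) / 15.4 = 0.582 mA.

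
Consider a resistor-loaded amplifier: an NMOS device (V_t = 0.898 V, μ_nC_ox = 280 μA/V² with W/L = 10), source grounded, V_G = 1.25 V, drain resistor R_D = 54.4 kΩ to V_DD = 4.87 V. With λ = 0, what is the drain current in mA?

I_D = 0.0876 mA

V_GS = V_G = 1.25 V, so V_ov = 1.25 − 0.898 = 0.352 V.
k_n = μ_nC_ox · (W/L) = 2.8 mA/V².
Assume saturation: I_D = ½ k_n V_ov² = 0.5 × 2.8 × 0.352² = 0.173 mA, giving V_DS = V_DD − I_D R_D = 4.87 − 0.173 × 54.4 = -4.57 V.
But -4.57 V < V_ov = 0.352 V, so the device is actually in triode.
In triode I_D = k_n[V_ov V_DS − ½ V_DS²] and I_D = (V_DD − V_DS)/R_D. Equating: 76.2 V_DS² − 54.62 V_DS + 4.87 = 0, giving V_DS = 0.104 V (the root below V_ov).
I_D = (4.87 − 0.104) / 54.4 = 0.0876 mA.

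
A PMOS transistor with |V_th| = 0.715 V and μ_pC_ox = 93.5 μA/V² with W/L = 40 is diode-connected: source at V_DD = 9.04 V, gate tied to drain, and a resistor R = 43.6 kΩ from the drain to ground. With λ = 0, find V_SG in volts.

With gate tied to drain, V_SG = V_SD ≥ V_SG − |V_th|, so the device is in saturation.
k_p = μ_pC_ox · (W/L) = 3.74 mA/V².
KCL at the drain: ½ k_p (V_SG − |V_th|)² = (V_DD − V_SG)/R.
Let x = V_SG − 0.715. Then 81.5 x² + x − 8.325 = 0, giving x = 0.313 V (positive root), so V_SG = 1.03 V.
I_D = (V_DD − V_SG)/R = (9.04 − 1.03) / 43.6 = 0.184 mA.

V_SG = 1.03 V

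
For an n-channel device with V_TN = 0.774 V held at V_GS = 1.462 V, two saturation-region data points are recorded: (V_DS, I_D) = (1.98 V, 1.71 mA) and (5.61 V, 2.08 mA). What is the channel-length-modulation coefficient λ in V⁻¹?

λ = 0.0676 V⁻¹

With V_GS fixed, I_D ∝ (1 + λ V_DS) in saturation, so I_D2/I_D1 = (1 + λ V_DS2)/(1 + λ V_DS1).
2.08/1.71 = 1.216 = (1 + 5.61 λ)/(1 + 1.98 λ).
Solving: λ (I_D1 V_DS2 − I_D2 V_DS1) = I_D2 − I_D1, so λ = (2.08 − 1.71) / (1.71 × 5.61 − 2.08 × 1.98) = 0.37 / 5.47 = 0.0676 V⁻¹.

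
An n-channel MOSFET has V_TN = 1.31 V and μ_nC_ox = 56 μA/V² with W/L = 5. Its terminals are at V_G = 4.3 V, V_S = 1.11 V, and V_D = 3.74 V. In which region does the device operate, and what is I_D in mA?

V_GS = V_G − V_S = 4.3 − 1.11 = 3.19 V; V_DS = V_D − V_S = 3.74 − 1.11 = 2.63 V.
k_n = μ_nC_ox · (W/L) = 0.28 mA/V².
V_ov = V_GS − V_TN = 3.19 − 1.31 = 1.88 V.
Since V_DS = 2.63 V ≥ V_ov = 1.88 V, the device is in saturation.
I_D = ½ k_n V_ov² = 0.5 × 0.28 × 1.88² = 0.495 mA.

Saturation; I_D = 0.495 mA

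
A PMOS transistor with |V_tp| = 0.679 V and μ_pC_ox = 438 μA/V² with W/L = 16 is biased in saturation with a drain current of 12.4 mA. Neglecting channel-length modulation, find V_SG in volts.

V_SG = 2.56 V

k_p = μ_pC_ox · (W/L) = 7.008 mA/V².
In saturation I_D = ½ k_p (V_SG − |V_tp|)², so V_SG − |V_tp| = √(2 I_D / k_p) = √(2 × 12.4 / 7.008) = 1.88 V.
V_SG = 0.679 + 1.88 = 2.56 V.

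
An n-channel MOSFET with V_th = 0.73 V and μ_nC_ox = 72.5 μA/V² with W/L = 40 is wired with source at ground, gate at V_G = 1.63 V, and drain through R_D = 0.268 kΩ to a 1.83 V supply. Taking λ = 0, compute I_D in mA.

I_D = 1.17 mA

V_GS = V_G = 1.63 V, so V_ov = 1.63 − 0.73 = 0.9 V.
k_n = μ_nC_ox · (W/L) = 2.9 mA/V².
Assume saturation: I_D = ½ k_n V_ov² = 0.5 × 2.9 × 0.9² = 1.17 mA, giving V_DS = V_DD − I_D R_D = 1.83 − 1.17 × 0.268 = 1.52 V.
V_DS = 1.52 V ≥ V_ov = 0.9 V, confirming saturation.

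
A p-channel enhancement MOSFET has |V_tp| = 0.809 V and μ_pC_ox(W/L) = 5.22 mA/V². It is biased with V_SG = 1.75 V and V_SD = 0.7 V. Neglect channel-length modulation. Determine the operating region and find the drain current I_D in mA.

Triode; I_D = 2.16 mA

V_ov = V_SG − |V_tp| = 1.75 − 0.809 = 0.941 V.
Since V_SD = 0.7 V < V_ov = 0.941 V, the device is in the triode region.
I_D = k_p [V_ov · V_SD − ½ V_SD²] = 5.22 × [0.941 × 0.7 − 0.5 × 0.7²] = 2.16 mA.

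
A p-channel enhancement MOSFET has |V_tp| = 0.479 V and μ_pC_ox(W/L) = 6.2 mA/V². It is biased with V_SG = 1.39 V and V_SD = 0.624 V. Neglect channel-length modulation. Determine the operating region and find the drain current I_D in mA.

Triode; I_D = 2.32 mA

V_ov = V_SG − |V_tp| = 1.39 − 0.479 = 0.911 V.
Since V_SD = 0.624 V < V_ov = 0.911 V, the device is in the triode region.
I_D = k_p [V_ov · V_SD − ½ V_SD²] = 6.2 × [0.911 × 0.624 − 0.5 × 0.624²] = 2.32 mA.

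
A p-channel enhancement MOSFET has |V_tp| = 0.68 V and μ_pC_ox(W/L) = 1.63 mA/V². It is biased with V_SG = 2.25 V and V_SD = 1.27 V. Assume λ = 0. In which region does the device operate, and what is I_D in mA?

Triode; I_D = 1.94 mA

V_ov = V_SG − |V_tp| = 2.25 − 0.68 = 1.57 V.
Since V_SD = 1.27 V < V_ov = 1.57 V, the device is in the triode region.
I_D = k_p [V_ov · V_SD − ½ V_SD²] = 1.63 × [1.57 × 1.27 − 0.5 × 1.27²] = 1.94 mA.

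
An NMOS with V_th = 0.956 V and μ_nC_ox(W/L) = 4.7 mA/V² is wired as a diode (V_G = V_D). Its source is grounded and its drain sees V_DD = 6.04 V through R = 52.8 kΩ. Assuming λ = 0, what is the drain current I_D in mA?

I_D = 0.0925 mA

With gate tied to drain, V_GS = V_DS ≥ V_GS − V_th, so the device is in saturation.
KCL at the drain: ½ k_n (V_GS − V_th)² = (V_DD − V_GS)/R.
Let x = V_GS − 0.956. Then 124 x² + x − 5.084 = 0, giving x = 0.198 V (positive root), so V_GS = 1.15 V.
I_D = (V_DD − V_GS)/R = (6.04 − 1.15) / 52.8 = 0.0925 mA.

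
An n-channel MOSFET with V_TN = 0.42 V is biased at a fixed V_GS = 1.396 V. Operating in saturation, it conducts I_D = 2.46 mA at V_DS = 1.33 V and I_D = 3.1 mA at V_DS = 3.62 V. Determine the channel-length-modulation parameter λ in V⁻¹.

With V_GS fixed, I_D ∝ (1 + λ V_DS) in saturation, so I_D2/I_D1 = (1 + λ V_DS2)/(1 + λ V_DS1).
3.1/2.46 = 1.26 = (1 + 3.62 λ)/(1 + 1.33 λ).
Solving: λ (I_D1 V_DS2 − I_D2 V_DS1) = I_D2 − I_D1, so λ = (3.1 − 2.46) / (2.46 × 3.62 − 3.1 × 1.33) = 0.64 / 4.78 = 0.134 V⁻¹.

λ = 0.134 V⁻¹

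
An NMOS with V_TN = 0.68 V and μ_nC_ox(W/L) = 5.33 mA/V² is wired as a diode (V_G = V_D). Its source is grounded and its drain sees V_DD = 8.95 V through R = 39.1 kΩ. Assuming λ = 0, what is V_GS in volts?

V_GS = 0.957 V

With gate tied to drain, V_GS = V_DS ≥ V_GS − V_TN, so the device is in saturation.
KCL at the drain: ½ k_n (V_GS − V_TN)² = (V_DD − V_GS)/R.
Let x = V_GS − 0.68. Then 104 x² + x − 8.27 = 0, giving x = 0.277 V (positive root), so V_GS = 0.957 V.
I_D = (V_DD − V_GS)/R = (8.95 − 0.957) / 39.1 = 0.204 mA.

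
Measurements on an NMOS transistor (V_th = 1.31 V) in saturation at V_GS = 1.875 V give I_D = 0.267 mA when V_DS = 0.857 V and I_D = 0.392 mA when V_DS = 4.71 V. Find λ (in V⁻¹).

With V_GS fixed, I_D ∝ (1 + λ V_DS) in saturation, so I_D2/I_D1 = (1 + λ V_DS2)/(1 + λ V_DS1).
0.392/0.267 = 1.468 = (1 + 4.71 λ)/(1 + 0.857 λ).
Solving: λ (I_D1 V_DS2 − I_D2 V_DS1) = I_D2 − I_D1, so λ = (0.392 − 0.267) / (0.267 × 4.71 − 0.392 × 0.857) = 0.125 / 0.922 = 0.136 V⁻¹.

λ = 0.136 V⁻¹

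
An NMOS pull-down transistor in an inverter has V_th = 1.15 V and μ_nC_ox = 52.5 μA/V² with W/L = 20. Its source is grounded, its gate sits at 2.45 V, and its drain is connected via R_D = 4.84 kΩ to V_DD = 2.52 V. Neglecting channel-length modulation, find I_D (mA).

I_D = 0.442 mA

V_GS = V_G = 2.45 V, so V_ov = 2.45 − 1.15 = 1.3 V.
k_n = μ_nC_ox · (W/L) = 1.05 mA/V².
Assume saturation: I_D = ½ k_n V_ov² = 0.5 × 1.05 × 1.3² = 0.887 mA, giving V_DS = V_DD − I_D R_D = 2.52 − 0.887 × 4.84 = -1.77 V.
But -1.77 V < V_ov = 1.3 V, so the device is actually in triode.
In triode I_D = k_n[V_ov V_DS − ½ V_DS²] and I_D = (V_DD − V_DS)/R_D. Equating: 2.54 V_DS² − 7.607 V_DS + 2.52 = 0, giving V_DS = 0.379 V (the root below V_ov).
I_D = (2.52 − 0.379) / 4.84 = 0.442 mA.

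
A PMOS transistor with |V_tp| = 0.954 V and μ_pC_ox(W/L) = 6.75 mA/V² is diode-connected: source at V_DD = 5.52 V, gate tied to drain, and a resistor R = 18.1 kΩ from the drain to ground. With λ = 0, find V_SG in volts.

V_SG = 1.22 V

With gate tied to drain, V_SG = V_SD ≥ V_SG − |V_tp|, so the device is in saturation.
KCL at the drain: ½ k_p (V_SG − |V_tp|)² = (V_DD − V_SG)/R.
Let x = V_SG − 0.954. Then 61.1 x² + x − 4.566 = 0, giving x = 0.265 V (positive root), so V_SG = 1.22 V.
I_D = (V_DD − V_SG)/R = (5.52 − 1.22) / 18.1 = 0.238 mA.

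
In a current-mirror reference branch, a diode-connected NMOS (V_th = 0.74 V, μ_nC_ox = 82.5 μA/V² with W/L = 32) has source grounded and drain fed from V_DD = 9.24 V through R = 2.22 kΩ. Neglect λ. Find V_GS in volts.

V_GS = 2.28 V

With gate tied to drain, V_GS = V_DS ≥ V_GS − V_th, so the device is in saturation.
k_n = μ_nC_ox · (W/L) = 2.64 mA/V².
KCL at the drain: ½ k_n (V_GS − V_th)² = (V_DD − V_GS)/R.
Let x = V_GS − 0.74. Then 2.93 x² + x − 8.5 = 0, giving x = 1.54 V (positive root), so V_GS = 2.28 V.
I_D = (V_DD − V_GS)/R = (9.24 − 2.28) / 2.22 = 3.13 mA.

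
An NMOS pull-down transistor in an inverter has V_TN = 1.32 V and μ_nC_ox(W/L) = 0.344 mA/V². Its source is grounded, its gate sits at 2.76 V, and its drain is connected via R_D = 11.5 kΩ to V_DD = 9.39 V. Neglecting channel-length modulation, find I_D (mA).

I_D = 0.357 mA

V_GS = V_G = 2.76 V, so V_ov = 2.76 − 1.32 = 1.44 V.
Assume saturation: I_D = ½ k_n V_ov² = 0.5 × 0.344 × 1.44² = 0.357 mA, giving V_DS = V_DD − I_D R_D = 9.39 − 0.357 × 11.5 = 5.29 V.
V_DS = 5.29 V ≥ V_ov = 1.44 V, confirming saturation.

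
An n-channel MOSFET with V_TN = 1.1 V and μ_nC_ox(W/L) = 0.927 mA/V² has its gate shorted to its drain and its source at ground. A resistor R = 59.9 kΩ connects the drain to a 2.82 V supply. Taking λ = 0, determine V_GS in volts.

With gate tied to drain, V_GS = V_DS ≥ V_GS − V_TN, so the device is in saturation.
KCL at the drain: ½ k_n (V_GS − V_TN)² = (V_DD − V_GS)/R.
Let x = V_GS − 1.1. Then 27.8 x² + x − 1.72 = 0, giving x = 0.232 V (positive root), so V_GS = 1.33 V.
I_D = (V_DD − V_GS)/R = (2.82 − 1.33) / 59.9 = 0.0248 mA.

V_GS = 1.33 V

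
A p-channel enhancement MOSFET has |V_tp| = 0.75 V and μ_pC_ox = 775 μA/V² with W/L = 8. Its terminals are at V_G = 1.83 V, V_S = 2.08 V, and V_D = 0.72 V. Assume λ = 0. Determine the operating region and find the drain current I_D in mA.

V_SG = V_S − V_G = 2.08 − 1.83 = 0.25 V; V_SD = V_S − V_D = 2.08 − 0.72 = 1.36 V.
V_SG = 0.25 V < |V_tp| = 0.75 V, so the transistor is in cutoff.

Cutoff; I_D = 0 mA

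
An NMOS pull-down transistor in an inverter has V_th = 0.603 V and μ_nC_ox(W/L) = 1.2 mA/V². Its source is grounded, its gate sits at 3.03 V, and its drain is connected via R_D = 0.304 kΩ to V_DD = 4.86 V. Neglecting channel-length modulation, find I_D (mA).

V_GS = V_G = 3.03 V, so V_ov = 3.03 − 0.603 = 2.43 V.
Assume saturation: I_D = ½ k_n V_ov² = 0.5 × 1.2 × 2.43² = 3.53 mA, giving V_DS = V_DD − I_D R_D = 4.86 − 3.53 × 0.304 = 3.79 V.
V_DS = 3.79 V ≥ V_ov = 2.43 V, confirming saturation.

I_D = 3.53 mA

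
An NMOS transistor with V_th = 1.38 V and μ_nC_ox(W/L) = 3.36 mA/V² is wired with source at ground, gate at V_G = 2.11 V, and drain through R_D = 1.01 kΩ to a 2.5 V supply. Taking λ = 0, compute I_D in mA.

V_GS = V_G = 2.11 V, so V_ov = 2.11 − 1.38 = 0.73 V.
Assume saturation: I_D = ½ k_n V_ov² = 0.5 × 3.36 × 0.73² = 0.895 mA, giving V_DS = V_DD − I_D R_D = 2.5 − 0.895 × 1.01 = 1.6 V.
V_DS = 1.6 V ≥ V_ov = 0.73 V, confirming saturation.

I_D = 0.895 mA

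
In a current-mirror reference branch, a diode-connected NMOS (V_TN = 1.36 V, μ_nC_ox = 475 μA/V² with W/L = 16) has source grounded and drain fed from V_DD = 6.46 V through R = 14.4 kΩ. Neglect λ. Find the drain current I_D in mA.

I_D = 0.334 mA

With gate tied to drain, V_GS = V_DS ≥ V_GS − V_TN, so the device is in saturation.
k_n = μ_nC_ox · (W/L) = 7.6 mA/V².
KCL at the drain: ½ k_n (V_GS − V_TN)² = (V_DD − V_GS)/R.
Let x = V_GS − 1.36. Then 54.7 x² + x − 5.1 = 0, giving x = 0.296 V (positive root), so V_GS = 1.66 V.
I_D = (V_DD − V_GS)/R = (6.46 − 1.66) / 14.4 = 0.334 mA.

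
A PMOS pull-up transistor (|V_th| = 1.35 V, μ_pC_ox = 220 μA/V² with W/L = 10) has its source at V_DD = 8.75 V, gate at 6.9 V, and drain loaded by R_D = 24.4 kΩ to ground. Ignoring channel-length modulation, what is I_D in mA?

I_D = 0.275 mA

V_SG = V_DD − V_G = 8.75 − 6.9 = 1.85 V, so V_ov = 1.85 − 1.35 = 0.5 V.
k_p = μ_pC_ox · (W/L) = 2.2 mA/V².
Assume saturation: I_D = ½ k_p V_ov² = 0.5 × 2.2 × 0.5² = 0.275 mA, giving V_SD = V_DD − I_D R_D = 8.75 − 0.275 × 24.4 = 2.04 V.
V_SD = 2.04 V ≥ V_ov = 0.5 V, confirming saturation.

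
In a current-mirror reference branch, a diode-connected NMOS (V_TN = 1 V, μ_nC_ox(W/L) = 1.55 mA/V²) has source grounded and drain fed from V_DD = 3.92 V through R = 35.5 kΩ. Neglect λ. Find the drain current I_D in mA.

With gate tied to drain, V_GS = V_DS ≥ V_GS − V_TN, so the device is in saturation.
KCL at the drain: ½ k_n (V_GS − V_TN)² = (V_DD − V_GS)/R.
Let x = V_GS − 1. Then 27.5 x² + x − 2.92 = 0, giving x = 0.308 V (positive root), so V_GS = 1.31 V.
I_D = (V_DD − V_GS)/R = (3.92 − 1.31) / 35.5 = 0.0736 mA.

I_D = 0.0736 mA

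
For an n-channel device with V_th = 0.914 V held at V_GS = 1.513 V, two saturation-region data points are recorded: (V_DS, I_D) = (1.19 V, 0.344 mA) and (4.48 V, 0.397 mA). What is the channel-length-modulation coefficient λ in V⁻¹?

With V_GS fixed, I_D ∝ (1 + λ V_DS) in saturation, so I_D2/I_D1 = (1 + λ V_DS2)/(1 + λ V_DS1).
0.397/0.344 = 1.154 = (1 + 4.48 λ)/(1 + 1.19 λ).
Solving: λ (I_D1 V_DS2 − I_D2 V_DS1) = I_D2 − I_D1, so λ = (0.397 − 0.344) / (0.344 × 4.48 − 0.397 × 1.19) = 0.053 / 1.07 = 0.0496 V⁻¹.

λ = 0.0496 V⁻¹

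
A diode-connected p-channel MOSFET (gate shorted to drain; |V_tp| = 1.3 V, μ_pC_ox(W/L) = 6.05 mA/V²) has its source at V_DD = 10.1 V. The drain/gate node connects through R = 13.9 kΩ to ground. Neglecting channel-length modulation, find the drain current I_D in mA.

With gate tied to drain, V_SG = V_SD ≥ V_SG − |V_tp|, so the device is in saturation.
KCL at the drain: ½ k_p (V_SG − |V_tp|)² = (V_DD − V_SG)/R.
Let x = V_SG − 1.3. Then 42 x² + x − 8.8 = 0, giving x = 0.446 V (positive root), so V_SG = 1.75 V.
I_D = (V_DD − V_SG)/R = (10.1 − 1.75) / 13.9 = 0.601 mA.

I_D = 0.601 mA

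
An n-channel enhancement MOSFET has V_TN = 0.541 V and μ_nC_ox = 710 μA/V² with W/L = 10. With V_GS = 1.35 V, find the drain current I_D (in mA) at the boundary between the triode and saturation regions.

At the boundary V_DS = V_ov = V_GS − V_TN = 1.35 − 0.541 = 0.809 V.
k_n = μ_nC_ox · (W/L) = 7.1 mA/V².
I_D = ½ k_n V_ov² = 0.5 × 7.1 × 0.809² = 2.32 mA.

I_D = 2.32 mA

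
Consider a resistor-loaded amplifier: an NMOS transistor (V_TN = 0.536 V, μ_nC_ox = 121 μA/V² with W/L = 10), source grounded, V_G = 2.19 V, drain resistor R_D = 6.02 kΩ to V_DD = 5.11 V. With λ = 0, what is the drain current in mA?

I_D = 0.774 mA

V_GS = V_G = 2.19 V, so V_ov = 2.19 − 0.536 = 1.65 V.
k_n = μ_nC_ox · (W/L) = 1.21 mA/V².
Assume saturation: I_D = ½ k_n V_ov² = 0.5 × 1.21 × 1.65² = 1.66 mA, giving V_DS = V_DD − I_D R_D = 5.11 − 1.66 × 6.02 = -4.85 V.
But -4.85 V < V_ov = 1.65 V, so the device is actually in triode.
In triode I_D = k_n[V_ov V_DS − ½ V_DS²] and I_D = (V_DD − V_DS)/R_D. Equating: 3.64 V_DS² − 13.05 V_DS + 5.11 = 0, giving V_DS = 0.448 V (the root below V_ov).
I_D = (5.11 − 0.448) / 6.02 = 0.774 mA.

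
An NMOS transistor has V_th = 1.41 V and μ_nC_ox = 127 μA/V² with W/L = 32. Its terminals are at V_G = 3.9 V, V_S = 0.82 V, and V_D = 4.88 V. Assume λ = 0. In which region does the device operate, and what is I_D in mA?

V_GS = V_G − V_S = 3.9 − 0.82 = 3.08 V; V_DS = V_D − V_S = 4.88 − 0.82 = 4.06 V.
k_n = μ_nC_ox · (W/L) = 4.064 mA/V².
V_ov = V_GS − V_th = 3.08 − 1.41 = 1.67 V.
Since V_DS = 4.06 V ≥ V_ov = 1.67 V, the device is in saturation.
I_D = ½ k_n V_ov² = 0.5 × 4.064 × 1.67² = 5.67 mA.

Saturation; I_D = 5.67 mA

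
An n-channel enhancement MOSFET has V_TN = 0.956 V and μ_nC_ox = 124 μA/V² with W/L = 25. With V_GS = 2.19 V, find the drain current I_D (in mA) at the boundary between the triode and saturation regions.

I_D = 2.36 mA

At the boundary V_DS = V_ov = V_GS − V_TN = 2.19 − 0.956 = 1.23 V.
k_n = μ_nC_ox · (W/L) = 3.1 mA/V².
I_D = ½ k_n V_ov² = 0.5 × 3.1 × 1.23² = 2.36 mA.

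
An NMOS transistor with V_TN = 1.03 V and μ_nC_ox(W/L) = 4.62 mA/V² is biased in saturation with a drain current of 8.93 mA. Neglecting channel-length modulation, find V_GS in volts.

V_GS = 3.00 V

In saturation I_D = ½ k_n (V_GS − V_TN)², so V_GS − V_TN = √(2 I_D / k_n) = √(2 × 8.93 / 4.62) = 1.97 V.
V_GS = 1.03 + 1.97 = 3 V.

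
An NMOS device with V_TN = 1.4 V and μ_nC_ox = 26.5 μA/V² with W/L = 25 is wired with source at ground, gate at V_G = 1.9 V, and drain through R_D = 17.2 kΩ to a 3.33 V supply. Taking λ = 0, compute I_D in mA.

V_GS = V_G = 1.9 V, so V_ov = 1.9 − 1.4 = 0.5 V.
k_n = μ_nC_ox · (W/L) = 0.6625 mA/V².
Assume saturation: I_D = ½ k_n V_ov² = 0.5 × 0.6625 × 0.5² = 0.0828 mA, giving V_DS = V_DD − I_D R_D = 3.33 − 0.0828 × 17.2 = 1.91 V.
V_DS = 1.91 V ≥ V_ov = 0.5 V, confirming saturation.

I_D = 0.0828 mA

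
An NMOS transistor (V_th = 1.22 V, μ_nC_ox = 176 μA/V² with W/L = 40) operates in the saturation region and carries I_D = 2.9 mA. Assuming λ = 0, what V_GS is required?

k_n = μ_nC_ox · (W/L) = 7.04 mA/V².
In saturation I_D = ½ k_n (V_GS − V_th)², so V_GS − V_th = √(2 I_D / k_n) = √(2 × 2.9 / 7.04) = 0.908 V.
V_GS = 1.22 + 0.908 = 2.13 V.

V_GS = 2.13 V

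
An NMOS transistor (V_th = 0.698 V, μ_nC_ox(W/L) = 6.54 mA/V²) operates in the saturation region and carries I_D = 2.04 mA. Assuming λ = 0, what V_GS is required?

V_GS = 1.49 V

In saturation I_D = ½ k_n (V_GS − V_th)², so V_GS − V_th = √(2 I_D / k_n) = √(2 × 2.04 / 6.54) = 0.79 V.
V_GS = 0.698 + 0.79 = 1.49 V.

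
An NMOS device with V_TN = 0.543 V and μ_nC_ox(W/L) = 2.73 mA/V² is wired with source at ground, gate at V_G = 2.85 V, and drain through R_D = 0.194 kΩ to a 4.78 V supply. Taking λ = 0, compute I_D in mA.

V_GS = V_G = 2.85 V, so V_ov = 2.85 − 0.543 = 2.31 V.
Assume saturation: I_D = ½ k_n V_ov² = 0.5 × 2.73 × 2.31² = 7.26 mA, giving V_DS = V_DD − I_D R_D = 4.78 − 7.26 × 0.194 = 3.37 V.
V_DS = 3.37 V ≥ V_ov = 2.31 V, confirming saturation.

I_D = 7.26 mA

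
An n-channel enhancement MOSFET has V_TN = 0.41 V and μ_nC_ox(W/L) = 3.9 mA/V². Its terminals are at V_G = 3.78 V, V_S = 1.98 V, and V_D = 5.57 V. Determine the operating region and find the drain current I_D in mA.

Saturation; I_D = 3.77 mA

V_GS = V_G − V_S = 3.78 − 1.98 = 1.8 V; V_DS = V_D − V_S = 5.57 − 1.98 = 3.59 V.
V_ov = V_GS − V_TN = 1.8 − 0.41 = 1.39 V.
Since V_DS = 3.59 V ≥ V_ov = 1.39 V, the device is in saturation.
I_D = ½ k_n V_ov² = 0.5 × 3.9 × 1.39² = 3.77 mA.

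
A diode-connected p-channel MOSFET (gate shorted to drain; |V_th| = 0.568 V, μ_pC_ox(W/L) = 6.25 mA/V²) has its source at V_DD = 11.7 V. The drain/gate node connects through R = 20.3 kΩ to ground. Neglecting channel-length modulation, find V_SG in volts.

With gate tied to drain, V_SG = V_SD ≥ V_SG − |V_th|, so the device is in saturation.
KCL at the drain: ½ k_p (V_SG − |V_th|)² = (V_DD − V_SG)/R.
Let x = V_SG − 0.568. Then 63.4 x² + x − 11.13 = 0, giving x = 0.411 V (positive root), so V_SG = 0.979 V.
I_D = (V_DD − V_SG)/R = (11.7 − 0.979) / 20.3 = 0.528 mA.

V_SG = 0.979 V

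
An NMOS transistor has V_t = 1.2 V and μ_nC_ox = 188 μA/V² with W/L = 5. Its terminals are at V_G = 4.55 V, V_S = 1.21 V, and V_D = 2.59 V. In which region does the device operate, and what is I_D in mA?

Triode; I_D = 1.88 mA

V_GS = V_G − V_S = 4.55 − 1.21 = 3.34 V; V_DS = V_D − V_S = 2.59 − 1.21 = 1.38 V.
k_n = μ_nC_ox · (W/L) = 0.94 mA/V².
V_ov = V_GS − V_t = 3.34 − 1.2 = 2.14 V.
Since V_DS = 1.38 V < V_ov = 2.14 V, the device is in the triode region.
I_D = k_n [V_ov · V_DS − ½ V_DS²] = 0.94 × [2.14 × 1.38 − 0.5 × 1.38²] = 1.88 mA.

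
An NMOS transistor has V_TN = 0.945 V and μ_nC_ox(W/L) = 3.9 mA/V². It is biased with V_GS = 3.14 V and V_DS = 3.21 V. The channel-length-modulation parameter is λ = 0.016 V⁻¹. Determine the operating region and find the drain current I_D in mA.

Saturation; I_D = 9.88 mA

V_ov = V_GS − V_TN = 3.14 − 0.945 = 2.2 V.
Since V_DS = 3.21 V ≥ V_ov = 2.2 V, the device is in saturation.
I_D = ½ k_n V_ov² (1 + λ V_DS) = 0.5 × 3.9 × 2.2² × (1 + 0.016 × 3.21) = 9.88 mA.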